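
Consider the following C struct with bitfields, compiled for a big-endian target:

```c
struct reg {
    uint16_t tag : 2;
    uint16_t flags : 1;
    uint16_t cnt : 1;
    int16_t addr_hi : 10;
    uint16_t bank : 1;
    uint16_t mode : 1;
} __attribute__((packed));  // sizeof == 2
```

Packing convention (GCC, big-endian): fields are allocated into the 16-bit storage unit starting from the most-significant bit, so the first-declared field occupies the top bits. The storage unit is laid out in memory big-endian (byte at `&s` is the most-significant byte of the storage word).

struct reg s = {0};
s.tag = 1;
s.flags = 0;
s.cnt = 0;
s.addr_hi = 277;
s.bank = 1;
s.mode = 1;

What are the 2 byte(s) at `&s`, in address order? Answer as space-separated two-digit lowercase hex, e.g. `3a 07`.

44 57

[14+:2] tag=1 & 0x3 = 0x1; word=0x4000
[13+:1] flags=0 & 0x1 = 0x0; word=0x4000
[12+:1] cnt=0 & 0x1 = 0x0; word=0x4000
[2+:10] addr_hi=277 & 0x3ff = 0x115; word=0x4454
[1+:1] bank=1 & 0x1 = 0x1; word=0x4456
[0+:1] mode=1 & 0x1 = 0x1; word=0x4457
word = 0x4457 → big-endian bytes:
  [0]=0x44  [1]=0x57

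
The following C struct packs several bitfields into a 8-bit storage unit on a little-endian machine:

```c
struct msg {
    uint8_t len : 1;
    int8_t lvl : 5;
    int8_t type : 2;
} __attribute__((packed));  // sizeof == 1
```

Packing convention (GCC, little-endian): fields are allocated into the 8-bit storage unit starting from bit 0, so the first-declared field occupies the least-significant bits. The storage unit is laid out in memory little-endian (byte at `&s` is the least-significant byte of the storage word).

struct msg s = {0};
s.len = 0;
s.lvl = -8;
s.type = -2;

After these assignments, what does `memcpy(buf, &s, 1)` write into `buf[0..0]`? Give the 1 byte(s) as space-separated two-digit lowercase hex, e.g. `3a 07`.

b0

len:1 = 0 → 0x0 << 0 → word 0x00
lvl:5 = -8 → 0x18 << 1 → word 0x30
type:2 = -2 → 0x2 << 6 → word 0xb0
word = 0xb0 → little-endian bytes:
  [0]=0xb0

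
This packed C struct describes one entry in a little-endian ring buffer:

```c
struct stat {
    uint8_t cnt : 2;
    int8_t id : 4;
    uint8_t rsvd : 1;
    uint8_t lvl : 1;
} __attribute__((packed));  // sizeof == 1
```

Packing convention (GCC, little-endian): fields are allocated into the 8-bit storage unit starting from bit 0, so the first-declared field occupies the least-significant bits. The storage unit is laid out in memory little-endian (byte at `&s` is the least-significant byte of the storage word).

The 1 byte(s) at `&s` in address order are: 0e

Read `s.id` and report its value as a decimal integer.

3

[0]=0x0e (little-endian) → word 0x0e
cnt [0+:2] = (word>>0) & 0x3 = 2
id [2+:4] = (word>>2) & 0xf = 3  ←
rsvd [6+:1] = (word>>6) & 0x1 = 0
lvl [7+:1] = (word>>7) & 0x1 = 0
id signed 4b, MSB=0: value = 3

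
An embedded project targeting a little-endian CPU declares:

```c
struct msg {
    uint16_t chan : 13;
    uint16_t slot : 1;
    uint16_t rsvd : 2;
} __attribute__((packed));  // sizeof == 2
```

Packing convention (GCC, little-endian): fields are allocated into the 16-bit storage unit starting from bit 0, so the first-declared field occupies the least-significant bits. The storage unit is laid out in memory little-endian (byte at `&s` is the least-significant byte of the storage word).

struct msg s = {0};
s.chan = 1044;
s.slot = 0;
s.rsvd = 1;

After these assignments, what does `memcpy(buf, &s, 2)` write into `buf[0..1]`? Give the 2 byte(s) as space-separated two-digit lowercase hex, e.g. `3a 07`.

chan:13 = 1044 → 0x414 << 0 → word 0x0414
slot:1 = 0 → 0x0 << 13 → word 0x0414
rsvd:2 = 1 → 0x1 << 14 → word 0x4414
word = 0x4414 → little-endian bytes:
  [0]=0x14  [1]=0x44

14 44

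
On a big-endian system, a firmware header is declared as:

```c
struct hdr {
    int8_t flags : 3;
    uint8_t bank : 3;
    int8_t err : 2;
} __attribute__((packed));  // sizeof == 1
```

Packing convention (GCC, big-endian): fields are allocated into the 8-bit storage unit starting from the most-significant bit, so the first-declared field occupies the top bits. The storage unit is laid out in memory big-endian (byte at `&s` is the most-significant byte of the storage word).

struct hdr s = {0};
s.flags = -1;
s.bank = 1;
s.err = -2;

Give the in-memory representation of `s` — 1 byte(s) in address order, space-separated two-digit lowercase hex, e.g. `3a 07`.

e6

[5+:3] flags=-1 & 0x7 = 0x7; word=0xe0
[2+:3] bank=1 & 0x7 = 0x1; word=0xe4
[0+:2] err=-2 & 0x3 = 0x2; word=0xe6
word = 0xe6 → big-endian bytes:
  [0]=0xe6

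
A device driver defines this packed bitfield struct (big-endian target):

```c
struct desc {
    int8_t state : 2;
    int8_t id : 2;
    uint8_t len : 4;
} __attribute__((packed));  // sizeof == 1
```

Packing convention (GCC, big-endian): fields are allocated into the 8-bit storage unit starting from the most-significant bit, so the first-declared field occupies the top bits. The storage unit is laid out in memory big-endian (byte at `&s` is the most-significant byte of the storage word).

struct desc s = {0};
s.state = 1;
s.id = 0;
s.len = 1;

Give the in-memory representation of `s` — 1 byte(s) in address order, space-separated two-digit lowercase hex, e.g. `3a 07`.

state (2b) val=1 bits=0x1 at bit 6: 0x40
id (2b) val=0 bits=0x0 at bit 4: 0x40
len (4b) val=1 bits=0x1 at bit 0: 0x41
word = 0x41 → big-endian bytes:
  [0]=0x41

41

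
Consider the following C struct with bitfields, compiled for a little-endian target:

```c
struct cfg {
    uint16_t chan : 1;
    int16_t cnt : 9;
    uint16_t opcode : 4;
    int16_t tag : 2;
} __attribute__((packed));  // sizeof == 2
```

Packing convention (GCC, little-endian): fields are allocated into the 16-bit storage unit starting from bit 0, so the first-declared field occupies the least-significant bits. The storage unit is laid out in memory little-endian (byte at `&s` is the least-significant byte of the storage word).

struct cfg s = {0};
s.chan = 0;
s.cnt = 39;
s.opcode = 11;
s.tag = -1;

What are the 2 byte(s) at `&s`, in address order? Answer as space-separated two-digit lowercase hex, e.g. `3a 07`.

4e ec

chan (1b) val=0 bits=0x0 at bit 0: 0x0000
cnt (9b) val=39 bits=0x27 at bit 1: 0x004e
opcode (4b) val=11 bits=0xb at bit 10: 0x2c4e
tag (2b) val=-1 bits=0x3 at bit 14: 0xec4e
word = 0xec4e → little-endian bytes:
  [0]=0x4e  [1]=0xec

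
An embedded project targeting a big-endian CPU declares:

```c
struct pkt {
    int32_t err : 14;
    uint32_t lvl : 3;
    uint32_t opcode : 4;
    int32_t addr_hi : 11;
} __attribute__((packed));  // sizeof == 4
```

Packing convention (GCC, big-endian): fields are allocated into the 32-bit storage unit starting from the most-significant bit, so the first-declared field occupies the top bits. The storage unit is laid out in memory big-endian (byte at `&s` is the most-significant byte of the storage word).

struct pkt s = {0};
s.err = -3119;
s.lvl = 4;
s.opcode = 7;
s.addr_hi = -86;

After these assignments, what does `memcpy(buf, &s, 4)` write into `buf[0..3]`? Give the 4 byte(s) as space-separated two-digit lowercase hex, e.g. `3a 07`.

err (14b) val=-3119 bits=0x33d1 at bit 18: 0xcf440000
lvl (3b) val=4 bits=0x4 at bit 15: 0xcf460000
opcode (4b) val=7 bits=0x7 at bit 11: 0xcf463800
addr_hi (11b) val=-86 bits=0x7aa at bit 0: 0xcf463faa
word = 0xcf463faa → big-endian bytes:
  [0]=0xcf  [1]=0x46  [2]=0x3f  [3]=0xaa

cf 46 3f aa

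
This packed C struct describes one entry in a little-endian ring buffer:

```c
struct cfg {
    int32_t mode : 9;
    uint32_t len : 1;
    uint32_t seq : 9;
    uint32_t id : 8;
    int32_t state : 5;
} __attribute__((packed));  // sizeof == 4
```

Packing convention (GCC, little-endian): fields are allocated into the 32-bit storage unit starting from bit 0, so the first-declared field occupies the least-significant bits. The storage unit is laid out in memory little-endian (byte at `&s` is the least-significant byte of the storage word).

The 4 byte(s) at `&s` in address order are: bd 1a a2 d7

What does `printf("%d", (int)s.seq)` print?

134

[0]=0xbd [1]=0x1a [2]=0xa2 [3]=0xd7 (little-endian) → word 0xd7a21abd
mode [0+:9] = (word>>0) & 0x1ff = 189
len [9+:1] = (word>>9) & 0x1 = 1
seq [10+:9] = (word>>10) & 0x1ff = 134  ←
id [19+:8] = (word>>19) & 0xff = 244
state [27+:5] = (word>>27) & 0x1f = 26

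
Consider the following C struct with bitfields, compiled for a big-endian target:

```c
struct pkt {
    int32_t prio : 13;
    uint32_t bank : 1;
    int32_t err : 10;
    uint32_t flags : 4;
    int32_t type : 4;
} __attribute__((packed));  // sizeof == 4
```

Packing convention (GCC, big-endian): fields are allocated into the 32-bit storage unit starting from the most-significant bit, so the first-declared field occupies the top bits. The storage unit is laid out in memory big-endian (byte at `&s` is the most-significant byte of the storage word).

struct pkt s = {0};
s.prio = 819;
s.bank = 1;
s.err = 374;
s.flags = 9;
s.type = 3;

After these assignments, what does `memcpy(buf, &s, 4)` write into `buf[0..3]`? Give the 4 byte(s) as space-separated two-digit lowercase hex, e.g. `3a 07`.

19 9d 76 93

prio (13b) val=819 bits=0x333 at bit 19: 0x19980000
bank (1b) val=1 bits=0x1 at bit 18: 0x199c0000
err (10b) val=374 bits=0x176 at bit 8: 0x199d7600
flags (4b) val=9 bits=0x9 at bit 4: 0x199d7690
type (4b) val=3 bits=0x3 at bit 0: 0x199d7693
word = 0x199d7693 → big-endian bytes:
  [0]=0x19  [1]=0x9d  [2]=0x76  [3]=0x93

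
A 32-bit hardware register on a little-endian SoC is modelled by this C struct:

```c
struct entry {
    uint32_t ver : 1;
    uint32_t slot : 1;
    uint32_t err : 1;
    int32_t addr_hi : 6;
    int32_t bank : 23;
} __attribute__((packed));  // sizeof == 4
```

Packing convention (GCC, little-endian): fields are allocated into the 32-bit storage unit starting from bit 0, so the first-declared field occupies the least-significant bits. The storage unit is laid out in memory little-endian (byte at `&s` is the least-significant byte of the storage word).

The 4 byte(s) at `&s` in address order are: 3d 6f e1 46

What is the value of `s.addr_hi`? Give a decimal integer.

[0]=0x3d [1]=0x6f [2]=0xe1 [3]=0x46 (little-endian) → word 0x46e16f3d
ver:1 @ bit 0 → (0x46e16f3d>>0)&0x1 = 0x1
slot:1 @ bit 1 → (0x46e16f3d>>1)&0x1 = 0x0
err:1 @ bit 2 → (0x46e16f3d>>2)&0x1 = 0x1
addr_hi:6 @ bit 3 → (0x46e16f3d>>3)&0x3f = 0x27  ←
bank:23 @ bit 9 → (0x46e16f3d>>9)&0x7fffff = 0x2370b7
addr_hi signed 6b, MSB=1: 39 - 64 = -25

-25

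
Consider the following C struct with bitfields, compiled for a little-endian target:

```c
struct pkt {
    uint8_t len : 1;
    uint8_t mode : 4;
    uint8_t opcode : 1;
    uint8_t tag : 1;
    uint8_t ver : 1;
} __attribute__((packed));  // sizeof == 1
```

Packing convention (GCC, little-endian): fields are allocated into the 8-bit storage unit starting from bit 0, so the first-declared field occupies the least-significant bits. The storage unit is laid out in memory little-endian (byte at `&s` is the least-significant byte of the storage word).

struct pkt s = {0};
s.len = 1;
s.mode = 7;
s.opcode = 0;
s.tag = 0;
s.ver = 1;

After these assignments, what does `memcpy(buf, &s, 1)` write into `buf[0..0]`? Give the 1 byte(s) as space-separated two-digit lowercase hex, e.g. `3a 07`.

len (1b) val=1 bits=0x1 at bit 0: 0x01
mode (4b) val=7 bits=0x7 at bit 1: 0x0f
opcode (1b) val=0 bits=0x0 at bit 5: 0x0f
tag (1b) val=0 bits=0x0 at bit 6: 0x0f
ver (1b) val=1 bits=0x1 at bit 7: 0x8f
word = 0x8f → little-endian bytes:
  [0]=0x8f

8f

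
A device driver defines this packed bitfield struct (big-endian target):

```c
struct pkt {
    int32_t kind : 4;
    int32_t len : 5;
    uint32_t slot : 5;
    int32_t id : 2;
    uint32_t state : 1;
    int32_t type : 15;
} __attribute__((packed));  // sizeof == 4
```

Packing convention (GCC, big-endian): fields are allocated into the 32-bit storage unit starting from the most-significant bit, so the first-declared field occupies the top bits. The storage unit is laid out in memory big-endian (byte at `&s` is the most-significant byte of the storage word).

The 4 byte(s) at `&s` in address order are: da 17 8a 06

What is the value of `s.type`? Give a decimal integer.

2566

[0]=0xda [1]=0x17 [2]=0x8a [3]=0x06 (big-endian) → word 0xda178a06
kind [28+:4] = (word>>28) & 0xf = 13
len [23+:5] = (word>>23) & 0x1f = 20
slot [18+:5] = (word>>18) & 0x1f = 5
id [16+:2] = (word>>16) & 0x3 = 3
state [15+:1] = (word>>15) & 0x1 = 1
type [0+:15] = (word>>0) & 0x7fff = 2566  ←
type signed 15b, MSB=0: value = 2566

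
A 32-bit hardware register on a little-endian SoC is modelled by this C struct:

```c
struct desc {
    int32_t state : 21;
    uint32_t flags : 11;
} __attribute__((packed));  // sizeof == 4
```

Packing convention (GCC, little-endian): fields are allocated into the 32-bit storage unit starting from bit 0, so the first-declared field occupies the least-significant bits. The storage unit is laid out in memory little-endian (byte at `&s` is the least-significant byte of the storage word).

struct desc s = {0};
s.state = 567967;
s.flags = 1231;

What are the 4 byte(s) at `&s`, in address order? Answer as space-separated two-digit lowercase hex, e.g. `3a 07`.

9f aa e8 99

state:21 = 567967 → 0x8aa9f << 0 → word 0x0008aa9f
flags:11 = 1231 → 0x4cf << 21 → word 0x99e8aa9f
word = 0x99e8aa9f → little-endian bytes:
  [0]=0x9f  [1]=0xaa  [2]=0xe8  [3]=0x99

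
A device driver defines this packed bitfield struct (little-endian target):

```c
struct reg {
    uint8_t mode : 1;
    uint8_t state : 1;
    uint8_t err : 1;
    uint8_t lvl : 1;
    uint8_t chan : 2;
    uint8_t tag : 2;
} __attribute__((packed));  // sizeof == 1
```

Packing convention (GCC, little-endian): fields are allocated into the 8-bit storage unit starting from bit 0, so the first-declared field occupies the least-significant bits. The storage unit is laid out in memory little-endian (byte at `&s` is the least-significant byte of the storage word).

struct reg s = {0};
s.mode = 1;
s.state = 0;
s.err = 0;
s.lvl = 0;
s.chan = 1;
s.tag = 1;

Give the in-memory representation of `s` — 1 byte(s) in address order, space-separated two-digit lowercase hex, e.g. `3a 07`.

mode:1 = 1 → 0x1 << 0 → word 0x01
state:1 = 0 → 0x0 << 1 → word 0x01
err:1 = 0 → 0x0 << 2 → word 0x01
lvl:1 = 0 → 0x0 << 3 → word 0x01
chan:2 = 1 → 0x1 << 4 → word 0x11
tag:2 = 1 → 0x1 << 6 → word 0x51
word = 0x51 → little-endian bytes:
  [0]=0x51

51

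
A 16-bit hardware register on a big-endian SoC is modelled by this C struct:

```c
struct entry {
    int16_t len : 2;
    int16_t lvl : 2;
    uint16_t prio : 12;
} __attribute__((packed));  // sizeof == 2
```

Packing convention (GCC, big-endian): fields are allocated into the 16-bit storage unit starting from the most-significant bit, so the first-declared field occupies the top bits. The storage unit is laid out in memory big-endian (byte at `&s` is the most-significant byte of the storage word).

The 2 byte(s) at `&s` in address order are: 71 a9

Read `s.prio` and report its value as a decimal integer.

425

[0]=0x71 [1]=0xa9 (big-endian) → word 0x71a9
len [14+:2] = (word>>14) & 0x3 = 1
lvl [12+:2] = (word>>12) & 0x3 = 3
prio [0+:12] = (word>>0) & 0xfff = 425  ←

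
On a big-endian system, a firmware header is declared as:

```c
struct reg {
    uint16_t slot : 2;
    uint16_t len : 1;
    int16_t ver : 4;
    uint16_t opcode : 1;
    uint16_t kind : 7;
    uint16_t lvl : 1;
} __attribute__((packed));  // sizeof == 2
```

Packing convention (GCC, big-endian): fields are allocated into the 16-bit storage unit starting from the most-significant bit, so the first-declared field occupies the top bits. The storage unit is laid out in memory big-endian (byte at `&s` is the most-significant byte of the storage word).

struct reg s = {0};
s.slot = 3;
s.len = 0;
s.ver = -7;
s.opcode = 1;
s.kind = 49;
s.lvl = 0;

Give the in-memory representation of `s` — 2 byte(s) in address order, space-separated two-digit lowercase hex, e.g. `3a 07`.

[14+:2] slot=3 & 0x3 = 0x3; word=0xc000
[13+:1] len=0 & 0x1 = 0x0; word=0xc000
[9+:4] ver=-7 & 0xf = 0x9; word=0xd200
[8+:1] opcode=1 & 0x1 = 0x1; word=0xd300
[1+:7] kind=49 & 0x7f = 0x31; word=0xd362
[0+:1] lvl=0 & 0x1 = 0x0; word=0xd362
word = 0xd362 → big-endian bytes:
  [0]=0xd3  [1]=0x62

d3 62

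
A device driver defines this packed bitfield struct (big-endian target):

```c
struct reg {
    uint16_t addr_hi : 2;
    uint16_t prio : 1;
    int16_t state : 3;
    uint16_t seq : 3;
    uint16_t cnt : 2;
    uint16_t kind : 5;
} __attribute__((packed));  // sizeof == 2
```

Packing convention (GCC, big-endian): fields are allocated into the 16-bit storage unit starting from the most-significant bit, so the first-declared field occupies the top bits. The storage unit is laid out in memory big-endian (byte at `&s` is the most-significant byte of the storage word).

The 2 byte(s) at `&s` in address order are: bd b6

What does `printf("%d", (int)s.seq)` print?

[0]=0xbd [1]=0xb6 (big-endian) → word 0xbdb6
addr_hi:2 @ bit 14 → (0xbdb6>>14)&0x3 = 0x2
prio:1 @ bit 13 → (0xbdb6>>13)&0x1 = 0x1
state:3 @ bit 10 → (0xbdb6>>10)&0x7 = 0x7
seq:3 @ bit 7 → (0xbdb6>>7)&0x7 = 0x3  ←
cnt:2 @ bit 5 → (0xbdb6>>5)&0x3 = 0x1
kind:5 @ bit 0 → (0xbdb6>>0)&0x1f = 0x16

3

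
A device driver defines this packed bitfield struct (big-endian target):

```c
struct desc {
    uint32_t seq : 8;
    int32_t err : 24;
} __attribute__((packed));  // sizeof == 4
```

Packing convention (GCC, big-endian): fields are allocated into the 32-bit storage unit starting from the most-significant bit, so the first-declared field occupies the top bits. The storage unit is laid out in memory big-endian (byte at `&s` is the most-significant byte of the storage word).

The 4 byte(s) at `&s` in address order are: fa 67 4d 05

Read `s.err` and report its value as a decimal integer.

[0]=0xfa [1]=0x67 [2]=0x4d [3]=0x05 (big-endian) → word 0xfa674d05
seq [24+:8] = (word>>24) & 0xff = 250
err [0+:24] = (word>>0) & 0xffffff = 6769925  ←
err signed 24b, MSB=0: value = 6769925

6769925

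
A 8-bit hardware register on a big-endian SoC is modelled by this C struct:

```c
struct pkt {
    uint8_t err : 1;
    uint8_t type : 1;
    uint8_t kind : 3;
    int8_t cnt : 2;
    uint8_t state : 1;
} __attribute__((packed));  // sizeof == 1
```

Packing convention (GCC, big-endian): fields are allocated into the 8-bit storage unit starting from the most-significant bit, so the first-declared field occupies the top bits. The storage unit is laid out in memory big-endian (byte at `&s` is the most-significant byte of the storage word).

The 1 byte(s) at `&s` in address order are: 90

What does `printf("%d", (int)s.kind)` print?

[0]=0x90 (big-endian) → word 0x90
err [7+:1] = (word>>7) & 0x1 = 1
type [6+:1] = (word>>6) & 0x1 = 0
kind [3+:3] = (word>>3) & 0x7 = 2  ←
cnt [1+:2] = (word>>1) & 0x3 = 0
state [0+:1] = (word>>0) & 0x1 = 0

2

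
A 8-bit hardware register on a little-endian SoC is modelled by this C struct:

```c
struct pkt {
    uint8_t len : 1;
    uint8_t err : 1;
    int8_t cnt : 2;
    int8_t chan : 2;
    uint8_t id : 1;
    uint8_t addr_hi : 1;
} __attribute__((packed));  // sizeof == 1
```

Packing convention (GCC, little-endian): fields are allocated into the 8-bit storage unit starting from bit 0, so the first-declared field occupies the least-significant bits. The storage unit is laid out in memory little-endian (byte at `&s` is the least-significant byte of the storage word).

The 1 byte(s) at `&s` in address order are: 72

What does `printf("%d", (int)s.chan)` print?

[0]=0x72 (little-endian) → word 0x72
len [0+:1] = (word>>0) & 0x1 = 0
err [1+:1] = (word>>1) & 0x1 = 1
cnt [2+:2] = (word>>2) & 0x3 = 0
chan [4+:2] = (word>>4) & 0x3 = 3  ←
id [6+:1] = (word>>6) & 0x1 = 1
addr_hi [7+:1] = (word>>7) & 0x1 = 0
chan signed 2b, MSB=1: 3 - 4 = -1

-1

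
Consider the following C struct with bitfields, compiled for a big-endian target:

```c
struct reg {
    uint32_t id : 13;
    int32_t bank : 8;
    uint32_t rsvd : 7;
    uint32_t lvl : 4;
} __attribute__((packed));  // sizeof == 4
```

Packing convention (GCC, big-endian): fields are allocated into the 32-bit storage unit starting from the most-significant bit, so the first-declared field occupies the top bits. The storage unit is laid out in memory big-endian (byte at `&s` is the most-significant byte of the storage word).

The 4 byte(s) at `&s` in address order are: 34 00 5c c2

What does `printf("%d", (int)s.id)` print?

[0]=0x34 [1]=0x00 [2]=0x5c [3]=0xc2 (big-endian) → word 0x34005cc2
id:13 @ bit 19 → (0x34005cc2>>19)&0x1fff = 0x680  ←
bank:8 @ bit 11 → (0x34005cc2>>11)&0xff = 0xb
rsvd:7 @ bit 4 → (0x34005cc2>>4)&0x7f = 0x4c
lvl:4 @ bit 0 → (0x34005cc2>>0)&0xf = 0x2

1664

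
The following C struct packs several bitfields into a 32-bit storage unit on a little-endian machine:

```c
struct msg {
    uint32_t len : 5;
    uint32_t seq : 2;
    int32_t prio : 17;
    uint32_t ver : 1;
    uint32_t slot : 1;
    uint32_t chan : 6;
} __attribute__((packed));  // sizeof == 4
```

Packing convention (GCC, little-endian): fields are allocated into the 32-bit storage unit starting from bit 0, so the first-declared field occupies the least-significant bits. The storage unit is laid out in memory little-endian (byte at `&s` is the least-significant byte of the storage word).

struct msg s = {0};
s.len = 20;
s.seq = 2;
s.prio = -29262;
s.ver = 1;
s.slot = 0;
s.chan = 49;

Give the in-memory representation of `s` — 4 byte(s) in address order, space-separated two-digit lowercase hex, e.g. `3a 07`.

[0+:5] len=20 & 0x1f = 0x14; word=0x00000014
[5+:2] seq=2 & 0x3 = 0x2; word=0x00000054
[7+:17] prio=-29262 & 0x1ffff = 0x18db2; word=0x00c6d954
[24+:1] ver=1 & 0x1 = 0x1; word=0x01c6d954
[25+:1] slot=0 & 0x1 = 0x0; word=0x01c6d954
[26+:6] chan=49 & 0x3f = 0x31; word=0xc5c6d954
word = 0xc5c6d954 → little-endian bytes:
  [0]=0x54  [1]=0xd9  [2]=0xc6  [3]=0xc5

54 d9 c6 c5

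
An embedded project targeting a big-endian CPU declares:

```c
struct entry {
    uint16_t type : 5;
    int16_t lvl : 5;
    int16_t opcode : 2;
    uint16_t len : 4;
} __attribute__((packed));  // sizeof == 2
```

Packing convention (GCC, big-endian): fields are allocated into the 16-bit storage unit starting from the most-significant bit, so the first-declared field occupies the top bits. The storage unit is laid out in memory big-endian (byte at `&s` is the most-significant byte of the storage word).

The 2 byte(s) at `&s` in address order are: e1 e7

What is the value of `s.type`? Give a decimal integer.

28

[0]=0xe1 [1]=0xe7 (big-endian) → word 0xe1e7
type [11+:5] = (word>>11) & 0x1f = 28  ←
lvl [6+:5] = (word>>6) & 0x1f = 7
opcode [4+:2] = (word>>4) & 0x3 = 2
len [0+:4] = (word>>0) & 0xf = 7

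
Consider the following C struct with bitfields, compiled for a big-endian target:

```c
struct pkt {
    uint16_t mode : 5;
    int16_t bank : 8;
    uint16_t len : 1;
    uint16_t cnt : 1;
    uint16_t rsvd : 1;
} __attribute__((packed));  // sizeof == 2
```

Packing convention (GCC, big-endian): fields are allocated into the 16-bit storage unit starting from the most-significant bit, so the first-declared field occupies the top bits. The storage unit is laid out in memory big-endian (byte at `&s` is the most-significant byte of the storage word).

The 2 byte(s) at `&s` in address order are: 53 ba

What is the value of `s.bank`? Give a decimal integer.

[0]=0x53 [1]=0xba (big-endian) → word 0x53ba
mode [11+:5] = (word>>11) & 0x1f = 10
bank [3+:8] = (word>>3) & 0xff = 119  ←
len [2+:1] = (word>>2) & 0x1 = 0
cnt [1+:1] = (word>>1) & 0x1 = 1
rsvd [0+:1] = (word>>0) & 0x1 = 0
bank signed 8b, MSB=0: value = 119

119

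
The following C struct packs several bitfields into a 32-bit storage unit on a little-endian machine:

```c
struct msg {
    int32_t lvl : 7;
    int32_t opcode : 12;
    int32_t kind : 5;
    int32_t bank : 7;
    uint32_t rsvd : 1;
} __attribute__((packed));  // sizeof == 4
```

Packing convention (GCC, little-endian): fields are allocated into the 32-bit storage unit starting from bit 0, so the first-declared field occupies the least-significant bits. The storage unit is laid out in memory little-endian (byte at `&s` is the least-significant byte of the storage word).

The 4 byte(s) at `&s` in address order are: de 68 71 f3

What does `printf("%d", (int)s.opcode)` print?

[0]=0xde [1]=0x68 [2]=0x71 [3]=0xf3 (little-endian) → word 0xf37168de
lvl:7 @ bit 0 → (0xf37168de>>0)&0x7f = 0x5e
opcode:12 @ bit 7 → (0xf37168de>>7)&0xfff = 0x2d1  ←
kind:5 @ bit 19 → (0xf37168de>>19)&0x1f = 0xe
bank:7 @ bit 24 → (0xf37168de>>24)&0x7f = 0x73
rsvd:1 @ bit 31 → (0xf37168de>>31)&0x1 = 0x1
opcode signed 12b, MSB=0: value = 721

721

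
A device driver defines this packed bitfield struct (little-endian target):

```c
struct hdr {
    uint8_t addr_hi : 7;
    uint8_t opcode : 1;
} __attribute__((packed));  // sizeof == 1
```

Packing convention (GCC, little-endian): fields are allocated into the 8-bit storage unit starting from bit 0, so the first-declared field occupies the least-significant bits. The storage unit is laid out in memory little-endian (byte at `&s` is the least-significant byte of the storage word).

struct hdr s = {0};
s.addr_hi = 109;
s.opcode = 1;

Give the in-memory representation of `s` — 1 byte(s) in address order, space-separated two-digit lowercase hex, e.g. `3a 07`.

ed

addr_hi:7 = 109 → 0x6d << 0 → word 0x6d
opcode:1 = 1 → 0x1 << 7 → word 0xed
word = 0xed → little-endian bytes:
  [0]=0xed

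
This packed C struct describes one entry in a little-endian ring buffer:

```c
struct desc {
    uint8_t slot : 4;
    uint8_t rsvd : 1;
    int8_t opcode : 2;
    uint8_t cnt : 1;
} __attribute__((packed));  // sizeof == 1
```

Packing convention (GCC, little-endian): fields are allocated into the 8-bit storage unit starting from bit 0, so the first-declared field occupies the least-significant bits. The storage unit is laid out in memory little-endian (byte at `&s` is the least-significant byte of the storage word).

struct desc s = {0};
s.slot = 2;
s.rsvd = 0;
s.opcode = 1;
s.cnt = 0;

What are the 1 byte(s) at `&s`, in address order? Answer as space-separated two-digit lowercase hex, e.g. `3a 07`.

22

[0+:4] slot=2 & 0xf = 0x2; word=0x02
[4+:1] rsvd=0 & 0x1 = 0x0; word=0x02
[5+:2] opcode=1 & 0x3 = 0x1; word=0x22
[7+:1] cnt=0 & 0x1 = 0x0; word=0x22
word = 0x22 → little-endian bytes:
  [0]=0x22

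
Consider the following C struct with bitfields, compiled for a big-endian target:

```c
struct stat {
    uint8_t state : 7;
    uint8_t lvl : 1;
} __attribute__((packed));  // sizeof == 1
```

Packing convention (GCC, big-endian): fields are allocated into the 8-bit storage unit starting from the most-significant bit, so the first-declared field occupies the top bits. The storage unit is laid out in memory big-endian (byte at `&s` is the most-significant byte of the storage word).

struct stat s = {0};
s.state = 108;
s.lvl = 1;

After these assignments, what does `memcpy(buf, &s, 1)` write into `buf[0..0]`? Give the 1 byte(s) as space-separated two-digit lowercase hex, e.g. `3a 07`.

d9

state (7b) val=108 bits=0x6c at bit 1: 0xd8
lvl (1b) val=1 bits=0x1 at bit 0: 0xd9
word = 0xd9 → big-endian bytes:
  [0]=0xd9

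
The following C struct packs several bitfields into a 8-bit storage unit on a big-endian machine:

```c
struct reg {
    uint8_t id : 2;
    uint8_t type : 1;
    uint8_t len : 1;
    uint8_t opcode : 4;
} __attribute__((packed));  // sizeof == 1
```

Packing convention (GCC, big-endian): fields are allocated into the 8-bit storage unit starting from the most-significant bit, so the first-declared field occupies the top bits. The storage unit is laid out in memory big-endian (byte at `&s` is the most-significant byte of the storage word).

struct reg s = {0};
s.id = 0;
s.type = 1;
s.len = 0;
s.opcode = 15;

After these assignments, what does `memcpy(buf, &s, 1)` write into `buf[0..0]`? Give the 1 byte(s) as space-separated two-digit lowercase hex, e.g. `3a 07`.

[6+:2] id=0 & 0x3 = 0x0; word=0x00
[5+:1] type=1 & 0x1 = 0x1; word=0x20
[4+:1] len=0 & 0x1 = 0x0; word=0x20
[0+:4] opcode=15 & 0xf = 0xf; word=0x2f
word = 0x2f → big-endian bytes:
  [0]=0x2f

2f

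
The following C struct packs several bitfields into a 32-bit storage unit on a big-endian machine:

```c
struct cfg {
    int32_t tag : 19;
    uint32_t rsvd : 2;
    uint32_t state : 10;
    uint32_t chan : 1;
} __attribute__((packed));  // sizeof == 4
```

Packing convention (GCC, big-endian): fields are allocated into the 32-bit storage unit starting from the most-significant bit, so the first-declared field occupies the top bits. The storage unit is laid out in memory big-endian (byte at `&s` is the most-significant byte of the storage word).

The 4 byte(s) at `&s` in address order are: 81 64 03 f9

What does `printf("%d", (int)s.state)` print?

[0]=0x81 [1]=0x64 [2]=0x03 [3]=0xf9 (big-endian) → word 0x816403f9
tag [13+:19] = (word>>13) & 0x7ffff = 264992
rsvd [11+:2] = (word>>11) & 0x3 = 0
state [1+:10] = (word>>1) & 0x3ff = 508  ←
chan [0+:1] = (word>>0) & 0x1 = 1

508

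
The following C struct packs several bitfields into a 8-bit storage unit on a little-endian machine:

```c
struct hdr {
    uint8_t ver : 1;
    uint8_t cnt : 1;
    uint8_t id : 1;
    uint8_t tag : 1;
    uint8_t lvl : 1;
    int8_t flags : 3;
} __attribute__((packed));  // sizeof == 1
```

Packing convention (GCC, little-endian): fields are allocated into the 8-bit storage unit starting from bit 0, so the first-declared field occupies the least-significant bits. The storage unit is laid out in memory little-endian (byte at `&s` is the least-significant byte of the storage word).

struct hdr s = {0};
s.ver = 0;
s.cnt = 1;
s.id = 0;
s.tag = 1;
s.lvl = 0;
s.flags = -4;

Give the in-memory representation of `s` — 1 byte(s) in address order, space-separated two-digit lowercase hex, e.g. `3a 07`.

ver:1 = 0 → 0x0 << 0 → word 0x00
cnt:1 = 1 → 0x1 << 1 → word 0x02
id:1 = 0 → 0x0 << 2 → word 0x02
tag:1 = 1 → 0x1 << 3 → word 0x0a
lvl:1 = 0 → 0x0 << 4 → word 0x0a
flags:3 = -4 → 0x4 << 5 → word 0x8a
word = 0x8a → little-endian bytes:
  [0]=0x8a

8a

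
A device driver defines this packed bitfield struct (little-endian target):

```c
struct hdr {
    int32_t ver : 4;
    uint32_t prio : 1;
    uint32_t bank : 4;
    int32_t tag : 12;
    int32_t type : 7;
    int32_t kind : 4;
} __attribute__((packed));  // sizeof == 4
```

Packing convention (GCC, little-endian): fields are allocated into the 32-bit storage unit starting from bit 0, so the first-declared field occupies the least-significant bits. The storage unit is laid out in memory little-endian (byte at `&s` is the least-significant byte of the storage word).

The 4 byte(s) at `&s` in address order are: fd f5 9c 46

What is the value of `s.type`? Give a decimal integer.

[0]=0xfd [1]=0xf5 [2]=0x9c [3]=0x46 (little-endian) → word 0x469cf5fd
ver:4 @ bit 0 → (0x469cf5fd>>0)&0xf = 0xd
prio:1 @ bit 4 → (0x469cf5fd>>4)&0x1 = 0x1
bank:4 @ bit 5 → (0x469cf5fd>>5)&0xf = 0xf
tag:12 @ bit 9 → (0x469cf5fd>>9)&0xfff = 0xe7a
type:7 @ bit 21 → (0x469cf5fd>>21)&0x7f = 0x34  ←
kind:4 @ bit 28 → (0x469cf5fd>>28)&0xf = 0x4
type signed 7b, MSB=0: value = 52

52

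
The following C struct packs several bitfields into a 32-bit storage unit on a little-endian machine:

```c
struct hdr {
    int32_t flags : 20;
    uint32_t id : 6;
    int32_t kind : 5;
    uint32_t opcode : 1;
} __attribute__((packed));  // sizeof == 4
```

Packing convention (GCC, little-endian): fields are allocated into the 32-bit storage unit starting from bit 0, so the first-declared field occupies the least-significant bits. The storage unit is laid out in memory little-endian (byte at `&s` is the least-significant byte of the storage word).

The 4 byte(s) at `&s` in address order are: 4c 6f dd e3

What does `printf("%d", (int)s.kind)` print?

[0]=0x4c [1]=0x6f [2]=0xdd [3]=0xe3 (little-endian) → word 0xe3dd6f4c
flags [0+:20] = (word>>0) & 0xfffff = 880460
id [20+:6] = (word>>20) & 0x3f = 61
kind [26+:5] = (word>>26) & 0x1f = 24  ←
opcode [31+:1] = (word>>31) & 0x1 = 1
kind signed 5b, MSB=1: 24 - 32 = -8

-8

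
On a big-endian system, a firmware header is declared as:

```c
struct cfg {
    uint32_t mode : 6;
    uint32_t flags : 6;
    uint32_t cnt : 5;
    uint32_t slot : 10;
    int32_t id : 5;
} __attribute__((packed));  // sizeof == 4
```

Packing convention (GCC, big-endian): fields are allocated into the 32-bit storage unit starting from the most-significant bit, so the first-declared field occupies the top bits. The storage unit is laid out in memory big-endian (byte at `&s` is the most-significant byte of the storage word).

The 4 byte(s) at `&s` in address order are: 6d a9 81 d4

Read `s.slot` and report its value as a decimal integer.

14

[0]=0x6d [1]=0xa9 [2]=0x81 [3]=0xd4 (big-endian) → word 0x6da981d4
mode [26+:6] = (word>>26) & 0x3f = 27
flags [20+:6] = (word>>20) & 0x3f = 26
cnt [15+:5] = (word>>15) & 0x1f = 19
slot [5+:10] = (word>>5) & 0x3ff = 14  ←
id [0+:5] = (word>>0) & 0x1f = 20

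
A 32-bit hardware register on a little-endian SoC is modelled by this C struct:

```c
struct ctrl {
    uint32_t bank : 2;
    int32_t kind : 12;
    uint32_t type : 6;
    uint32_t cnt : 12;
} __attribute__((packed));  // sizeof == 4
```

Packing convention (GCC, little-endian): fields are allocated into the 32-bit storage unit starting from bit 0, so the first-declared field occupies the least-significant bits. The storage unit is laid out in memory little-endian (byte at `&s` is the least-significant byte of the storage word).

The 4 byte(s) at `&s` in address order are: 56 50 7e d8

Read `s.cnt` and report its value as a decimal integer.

3463

[0]=0x56 [1]=0x50 [2]=0x7e [3]=0xd8 (little-endian) → word 0xd87e5056
bank:2 @ bit 0 → (0xd87e5056>>0)&0x3 = 0x2
kind:12 @ bit 2 → (0xd87e5056>>2)&0xfff = 0x415
type:6 @ bit 14 → (0xd87e5056>>14)&0x3f = 0x39
cnt:12 @ bit 20 → (0xd87e5056>>20)&0xfff = 0xd87  ←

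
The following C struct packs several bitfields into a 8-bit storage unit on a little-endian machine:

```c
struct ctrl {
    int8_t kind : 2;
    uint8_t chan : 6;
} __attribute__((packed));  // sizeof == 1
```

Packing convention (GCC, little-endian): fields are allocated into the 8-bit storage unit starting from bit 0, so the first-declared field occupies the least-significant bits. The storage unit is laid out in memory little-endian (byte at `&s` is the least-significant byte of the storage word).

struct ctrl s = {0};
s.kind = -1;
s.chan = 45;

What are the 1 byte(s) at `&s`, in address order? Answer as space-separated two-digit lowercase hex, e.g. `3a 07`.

[0+:2] kind=-1 & 0x3 = 0x3; word=0x03
[2+:6] chan=45 & 0x3f = 0x2d; word=0xb7
word = 0xb7 → little-endian bytes:
  [0]=0xb7

b7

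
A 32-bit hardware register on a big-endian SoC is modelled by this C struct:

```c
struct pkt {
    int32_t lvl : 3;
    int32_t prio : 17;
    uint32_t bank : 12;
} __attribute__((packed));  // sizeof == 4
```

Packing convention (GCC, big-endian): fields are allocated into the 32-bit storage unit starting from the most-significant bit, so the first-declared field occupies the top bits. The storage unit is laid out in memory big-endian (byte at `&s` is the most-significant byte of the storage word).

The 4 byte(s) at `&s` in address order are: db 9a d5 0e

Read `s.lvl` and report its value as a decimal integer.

[0]=0xdb [1]=0x9a [2]=0xd5 [3]=0x0e (big-endian) → word 0xdb9ad50e
lvl:3 @ bit 29 → (0xdb9ad50e>>29)&0x7 = 0x6  ←
prio:17 @ bit 12 → (0xdb9ad50e>>12)&0x1ffff = 0x1b9ad
bank:12 @ bit 0 → (0xdb9ad50e>>0)&0xfff = 0x50e
lvl signed 3b, MSB=1: 6 - 8 = -2

-2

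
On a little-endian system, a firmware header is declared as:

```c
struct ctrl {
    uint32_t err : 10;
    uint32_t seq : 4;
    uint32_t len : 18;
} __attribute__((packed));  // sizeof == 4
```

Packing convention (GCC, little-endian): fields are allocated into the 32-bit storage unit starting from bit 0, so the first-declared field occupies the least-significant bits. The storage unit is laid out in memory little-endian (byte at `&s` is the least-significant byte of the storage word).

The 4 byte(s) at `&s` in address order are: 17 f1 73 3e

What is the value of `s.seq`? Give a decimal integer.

12

[0]=0x17 [1]=0xf1 [2]=0x73 [3]=0x3e (little-endian) → word 0x3e73f117
err [0+:10] = (word>>0) & 0x3ff = 279
seq [10+:4] = (word>>10) & 0xf = 12  ←
len [14+:18] = (word>>14) & 0x3ffff = 63951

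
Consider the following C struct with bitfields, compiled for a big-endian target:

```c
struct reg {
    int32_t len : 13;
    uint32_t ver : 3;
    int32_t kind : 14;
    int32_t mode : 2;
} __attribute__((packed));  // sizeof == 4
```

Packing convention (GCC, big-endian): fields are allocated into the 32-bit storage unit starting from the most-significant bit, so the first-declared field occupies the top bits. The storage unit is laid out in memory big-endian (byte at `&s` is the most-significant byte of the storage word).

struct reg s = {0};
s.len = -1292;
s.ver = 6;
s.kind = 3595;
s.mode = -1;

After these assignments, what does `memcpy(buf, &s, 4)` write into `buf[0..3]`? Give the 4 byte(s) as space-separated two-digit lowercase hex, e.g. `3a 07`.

len (13b) val=-1292 bits=0x1af4 at bit 19: 0xd7a00000
ver (3b) val=6 bits=0x6 at bit 16: 0xd7a60000
kind (14b) val=3595 bits=0xe0b at bit 2: 0xd7a6382c
mode (2b) val=-1 bits=0x3 at bit 0: 0xd7a6382f
word = 0xd7a6382f → big-endian bytes:
  [0]=0xd7  [1]=0xa6  [2]=0x38  [3]=0x2f

d7 a6 38 2f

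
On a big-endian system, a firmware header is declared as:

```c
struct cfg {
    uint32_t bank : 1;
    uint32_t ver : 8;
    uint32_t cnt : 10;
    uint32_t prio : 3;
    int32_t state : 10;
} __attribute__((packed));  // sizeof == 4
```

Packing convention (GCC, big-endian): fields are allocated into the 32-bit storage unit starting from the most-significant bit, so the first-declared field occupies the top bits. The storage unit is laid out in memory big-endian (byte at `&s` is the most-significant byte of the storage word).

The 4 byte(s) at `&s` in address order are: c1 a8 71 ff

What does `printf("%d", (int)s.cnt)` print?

[0]=0xc1 [1]=0xa8 [2]=0x71 [3]=0xff (big-endian) → word 0xc1a871ff
bank:1 @ bit 31 → (0xc1a871ff>>31)&0x1 = 0x1
ver:8 @ bit 23 → (0xc1a871ff>>23)&0xff = 0x83
cnt:10 @ bit 13 → (0xc1a871ff>>13)&0x3ff = 0x143  ←
prio:3 @ bit 10 → (0xc1a871ff>>10)&0x7 = 0x4
state:10 @ bit 0 → (0xc1a871ff>>0)&0x3ff = 0x1ff

323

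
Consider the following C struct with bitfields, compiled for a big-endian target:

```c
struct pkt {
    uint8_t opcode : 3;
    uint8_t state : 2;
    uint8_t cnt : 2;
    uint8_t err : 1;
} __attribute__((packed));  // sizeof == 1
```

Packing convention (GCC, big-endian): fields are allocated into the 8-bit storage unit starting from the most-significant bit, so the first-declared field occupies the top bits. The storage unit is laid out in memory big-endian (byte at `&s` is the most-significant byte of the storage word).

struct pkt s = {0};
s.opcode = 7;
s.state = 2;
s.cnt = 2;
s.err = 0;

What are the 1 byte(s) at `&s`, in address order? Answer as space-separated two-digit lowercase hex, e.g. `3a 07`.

opcode:3 = 7 → 0x7 << 5 → word 0xe0
state:2 = 2 → 0x2 << 3 → word 0xf0
cnt:2 = 2 → 0x2 << 1 → word 0xf4
err:1 = 0 → 0x0 << 0 → word 0xf4
word = 0xf4 → big-endian bytes:
  [0]=0xf4

f4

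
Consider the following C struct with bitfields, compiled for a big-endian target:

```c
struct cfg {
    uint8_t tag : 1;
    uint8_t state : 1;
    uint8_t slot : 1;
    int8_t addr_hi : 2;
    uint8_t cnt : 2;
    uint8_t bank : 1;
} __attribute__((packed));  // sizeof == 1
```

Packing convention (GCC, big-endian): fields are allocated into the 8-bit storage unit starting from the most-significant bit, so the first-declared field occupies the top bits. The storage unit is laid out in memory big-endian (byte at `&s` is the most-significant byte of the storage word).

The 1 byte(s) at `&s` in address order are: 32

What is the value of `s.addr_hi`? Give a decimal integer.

-2

[0]=0x32 (big-endian) → word 0x32
tag:1 @ bit 7 → (0x32>>7)&0x1 = 0x0
state:1 @ bit 6 → (0x32>>6)&0x1 = 0x0
slot:1 @ bit 5 → (0x32>>5)&0x1 = 0x1
addr_hi:2 @ bit 3 → (0x32>>3)&0x3 = 0x2  ←
cnt:2 @ bit 1 → (0x32>>1)&0x3 = 0x1
bank:1 @ bit 0 → (0x32>>0)&0x1 = 0x0
addr_hi signed 2b, MSB=1: 2 - 4 = -2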